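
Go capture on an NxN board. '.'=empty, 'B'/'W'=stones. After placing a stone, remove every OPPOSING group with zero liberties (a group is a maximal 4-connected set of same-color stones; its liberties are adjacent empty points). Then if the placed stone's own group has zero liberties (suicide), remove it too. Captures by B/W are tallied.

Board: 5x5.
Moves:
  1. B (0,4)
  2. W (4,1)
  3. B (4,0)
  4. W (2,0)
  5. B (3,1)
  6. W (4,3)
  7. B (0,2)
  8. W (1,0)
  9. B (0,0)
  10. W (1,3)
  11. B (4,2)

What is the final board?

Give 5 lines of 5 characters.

Answer: B.B.B
W..W.
W....
.B...
B.BW.

Derivation:
Move 1: B@(0,4) -> caps B=0 W=0
Move 2: W@(4,1) -> caps B=0 W=0
Move 3: B@(4,0) -> caps B=0 W=0
Move 4: W@(2,0) -> caps B=0 W=0
Move 5: B@(3,1) -> caps B=0 W=0
Move 6: W@(4,3) -> caps B=0 W=0
Move 7: B@(0,2) -> caps B=0 W=0
Move 8: W@(1,0) -> caps B=0 W=0
Move 9: B@(0,0) -> caps B=0 W=0
Move 10: W@(1,3) -> caps B=0 W=0
Move 11: B@(4,2) -> caps B=1 W=0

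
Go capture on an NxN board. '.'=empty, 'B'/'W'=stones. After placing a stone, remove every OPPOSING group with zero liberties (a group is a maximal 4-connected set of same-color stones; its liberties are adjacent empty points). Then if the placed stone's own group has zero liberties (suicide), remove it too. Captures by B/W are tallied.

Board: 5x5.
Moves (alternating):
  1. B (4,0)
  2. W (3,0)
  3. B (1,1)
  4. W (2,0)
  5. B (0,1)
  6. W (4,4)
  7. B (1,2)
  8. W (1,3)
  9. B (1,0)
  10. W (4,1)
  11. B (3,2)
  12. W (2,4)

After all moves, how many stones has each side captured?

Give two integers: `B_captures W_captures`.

Move 1: B@(4,0) -> caps B=0 W=0
Move 2: W@(3,0) -> caps B=0 W=0
Move 3: B@(1,1) -> caps B=0 W=0
Move 4: W@(2,0) -> caps B=0 W=0
Move 5: B@(0,1) -> caps B=0 W=0
Move 6: W@(4,4) -> caps B=0 W=0
Move 7: B@(1,2) -> caps B=0 W=0
Move 8: W@(1,3) -> caps B=0 W=0
Move 9: B@(1,0) -> caps B=0 W=0
Move 10: W@(4,1) -> caps B=0 W=1
Move 11: B@(3,2) -> caps B=0 W=1
Move 12: W@(2,4) -> caps B=0 W=1

Answer: 0 1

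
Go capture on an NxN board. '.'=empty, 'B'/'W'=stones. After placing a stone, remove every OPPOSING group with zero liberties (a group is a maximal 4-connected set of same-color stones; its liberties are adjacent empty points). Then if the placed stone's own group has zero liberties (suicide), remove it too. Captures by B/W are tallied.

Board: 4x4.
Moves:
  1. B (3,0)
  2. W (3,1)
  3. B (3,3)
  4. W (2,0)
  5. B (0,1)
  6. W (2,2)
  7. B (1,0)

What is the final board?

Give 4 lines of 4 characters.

Answer: .B..
B...
W.W.
.W.B

Derivation:
Move 1: B@(3,0) -> caps B=0 W=0
Move 2: W@(3,1) -> caps B=0 W=0
Move 3: B@(3,3) -> caps B=0 W=0
Move 4: W@(2,0) -> caps B=0 W=1
Move 5: B@(0,1) -> caps B=0 W=1
Move 6: W@(2,2) -> caps B=0 W=1
Move 7: B@(1,0) -> caps B=0 W=1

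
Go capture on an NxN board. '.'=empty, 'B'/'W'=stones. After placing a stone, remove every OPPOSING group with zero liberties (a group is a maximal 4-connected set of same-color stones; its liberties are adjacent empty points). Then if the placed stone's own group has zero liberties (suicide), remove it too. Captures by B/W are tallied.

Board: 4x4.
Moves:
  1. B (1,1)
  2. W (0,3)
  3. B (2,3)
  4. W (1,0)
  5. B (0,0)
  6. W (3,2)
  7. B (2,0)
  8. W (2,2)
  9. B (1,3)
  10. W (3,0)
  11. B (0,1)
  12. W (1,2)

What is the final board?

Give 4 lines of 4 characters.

Answer: BB.W
.BWB
B.WB
W.W.

Derivation:
Move 1: B@(1,1) -> caps B=0 W=0
Move 2: W@(0,3) -> caps B=0 W=0
Move 3: B@(2,3) -> caps B=0 W=0
Move 4: W@(1,0) -> caps B=0 W=0
Move 5: B@(0,0) -> caps B=0 W=0
Move 6: W@(3,2) -> caps B=0 W=0
Move 7: B@(2,0) -> caps B=1 W=0
Move 8: W@(2,2) -> caps B=1 W=0
Move 9: B@(1,3) -> caps B=1 W=0
Move 10: W@(3,0) -> caps B=1 W=0
Move 11: B@(0,1) -> caps B=1 W=0
Move 12: W@(1,2) -> caps B=1 W=0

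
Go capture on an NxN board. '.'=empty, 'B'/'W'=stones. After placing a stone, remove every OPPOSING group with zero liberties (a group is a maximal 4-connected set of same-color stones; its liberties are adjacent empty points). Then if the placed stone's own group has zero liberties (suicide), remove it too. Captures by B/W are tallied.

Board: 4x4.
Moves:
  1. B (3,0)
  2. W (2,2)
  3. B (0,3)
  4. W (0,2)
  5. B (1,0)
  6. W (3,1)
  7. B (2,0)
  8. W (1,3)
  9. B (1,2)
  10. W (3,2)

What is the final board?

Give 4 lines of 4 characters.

Answer: ..W.
B.BW
B.W.
BWW.

Derivation:
Move 1: B@(3,0) -> caps B=0 W=0
Move 2: W@(2,2) -> caps B=0 W=0
Move 3: B@(0,3) -> caps B=0 W=0
Move 4: W@(0,2) -> caps B=0 W=0
Move 5: B@(1,0) -> caps B=0 W=0
Move 6: W@(3,1) -> caps B=0 W=0
Move 7: B@(2,0) -> caps B=0 W=0
Move 8: W@(1,3) -> caps B=0 W=1
Move 9: B@(1,2) -> caps B=0 W=1
Move 10: W@(3,2) -> caps B=0 W=1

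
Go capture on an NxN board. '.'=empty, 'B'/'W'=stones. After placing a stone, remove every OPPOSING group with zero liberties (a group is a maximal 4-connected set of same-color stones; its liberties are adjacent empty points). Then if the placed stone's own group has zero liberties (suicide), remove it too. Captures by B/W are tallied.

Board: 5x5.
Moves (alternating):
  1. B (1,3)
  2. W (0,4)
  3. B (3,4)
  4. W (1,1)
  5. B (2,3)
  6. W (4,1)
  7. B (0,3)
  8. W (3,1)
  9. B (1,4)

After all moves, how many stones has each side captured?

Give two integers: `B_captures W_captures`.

Answer: 1 0

Derivation:
Move 1: B@(1,3) -> caps B=0 W=0
Move 2: W@(0,4) -> caps B=0 W=0
Move 3: B@(3,4) -> caps B=0 W=0
Move 4: W@(1,1) -> caps B=0 W=0
Move 5: B@(2,3) -> caps B=0 W=0
Move 6: W@(4,1) -> caps B=0 W=0
Move 7: B@(0,3) -> caps B=0 W=0
Move 8: W@(3,1) -> caps B=0 W=0
Move 9: B@(1,4) -> caps B=1 W=0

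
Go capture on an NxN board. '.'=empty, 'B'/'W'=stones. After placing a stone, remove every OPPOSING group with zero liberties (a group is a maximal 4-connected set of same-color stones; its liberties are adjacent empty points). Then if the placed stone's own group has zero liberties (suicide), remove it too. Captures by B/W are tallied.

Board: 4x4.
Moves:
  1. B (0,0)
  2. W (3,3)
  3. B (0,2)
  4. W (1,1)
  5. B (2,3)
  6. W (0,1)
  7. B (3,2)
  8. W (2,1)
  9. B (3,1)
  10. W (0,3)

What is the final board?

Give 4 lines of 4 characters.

Move 1: B@(0,0) -> caps B=0 W=0
Move 2: W@(3,3) -> caps B=0 W=0
Move 3: B@(0,2) -> caps B=0 W=0
Move 4: W@(1,1) -> caps B=0 W=0
Move 5: B@(2,3) -> caps B=0 W=0
Move 6: W@(0,1) -> caps B=0 W=0
Move 7: B@(3,2) -> caps B=1 W=0
Move 8: W@(2,1) -> caps B=1 W=0
Move 9: B@(3,1) -> caps B=1 W=0
Move 10: W@(0,3) -> caps B=1 W=0

Answer: BWBW
.W..
.W.B
.BB.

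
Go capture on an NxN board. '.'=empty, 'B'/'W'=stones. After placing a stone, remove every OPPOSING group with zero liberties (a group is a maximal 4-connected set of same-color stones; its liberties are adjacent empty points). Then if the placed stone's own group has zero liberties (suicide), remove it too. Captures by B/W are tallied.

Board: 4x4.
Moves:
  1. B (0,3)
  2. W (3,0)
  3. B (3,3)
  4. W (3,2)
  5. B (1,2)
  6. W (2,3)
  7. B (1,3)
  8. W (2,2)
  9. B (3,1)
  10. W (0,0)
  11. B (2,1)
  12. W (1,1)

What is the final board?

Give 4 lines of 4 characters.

Answer: W..B
.WBB
.BWW
WBW.

Derivation:
Move 1: B@(0,3) -> caps B=0 W=0
Move 2: W@(3,0) -> caps B=0 W=0
Move 3: B@(3,3) -> caps B=0 W=0
Move 4: W@(3,2) -> caps B=0 W=0
Move 5: B@(1,2) -> caps B=0 W=0
Move 6: W@(2,3) -> caps B=0 W=1
Move 7: B@(1,3) -> caps B=0 W=1
Move 8: W@(2,2) -> caps B=0 W=1
Move 9: B@(3,1) -> caps B=0 W=1
Move 10: W@(0,0) -> caps B=0 W=1
Move 11: B@(2,1) -> caps B=0 W=1
Move 12: W@(1,1) -> caps B=0 W=1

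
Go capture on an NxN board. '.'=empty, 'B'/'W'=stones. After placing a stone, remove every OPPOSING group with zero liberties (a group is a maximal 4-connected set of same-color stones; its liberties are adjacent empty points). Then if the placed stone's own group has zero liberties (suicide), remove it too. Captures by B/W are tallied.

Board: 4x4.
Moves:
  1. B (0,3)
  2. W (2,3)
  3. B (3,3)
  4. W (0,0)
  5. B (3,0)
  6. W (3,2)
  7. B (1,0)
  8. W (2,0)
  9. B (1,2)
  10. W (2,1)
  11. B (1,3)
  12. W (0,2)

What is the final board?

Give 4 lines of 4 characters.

Answer: W.WB
B.BB
WW.W
B.W.

Derivation:
Move 1: B@(0,3) -> caps B=0 W=0
Move 2: W@(2,3) -> caps B=0 W=0
Move 3: B@(3,3) -> caps B=0 W=0
Move 4: W@(0,0) -> caps B=0 W=0
Move 5: B@(3,0) -> caps B=0 W=0
Move 6: W@(3,2) -> caps B=0 W=1
Move 7: B@(1,0) -> caps B=0 W=1
Move 8: W@(2,0) -> caps B=0 W=1
Move 9: B@(1,2) -> caps B=0 W=1
Move 10: W@(2,1) -> caps B=0 W=1
Move 11: B@(1,3) -> caps B=0 W=1
Move 12: W@(0,2) -> caps B=0 W=1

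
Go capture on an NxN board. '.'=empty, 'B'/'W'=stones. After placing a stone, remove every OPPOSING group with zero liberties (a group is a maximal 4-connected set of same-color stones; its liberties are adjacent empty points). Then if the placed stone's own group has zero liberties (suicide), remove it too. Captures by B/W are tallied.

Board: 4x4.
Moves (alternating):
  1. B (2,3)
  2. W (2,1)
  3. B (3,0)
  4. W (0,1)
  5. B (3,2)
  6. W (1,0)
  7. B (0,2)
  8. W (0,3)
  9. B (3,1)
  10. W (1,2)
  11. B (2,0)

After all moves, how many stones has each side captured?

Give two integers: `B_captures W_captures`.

Answer: 0 1

Derivation:
Move 1: B@(2,3) -> caps B=0 W=0
Move 2: W@(2,1) -> caps B=0 W=0
Move 3: B@(3,0) -> caps B=0 W=0
Move 4: W@(0,1) -> caps B=0 W=0
Move 5: B@(3,2) -> caps B=0 W=0
Move 6: W@(1,0) -> caps B=0 W=0
Move 7: B@(0,2) -> caps B=0 W=0
Move 8: W@(0,3) -> caps B=0 W=0
Move 9: B@(3,1) -> caps B=0 W=0
Move 10: W@(1,2) -> caps B=0 W=1
Move 11: B@(2,0) -> caps B=0 W=1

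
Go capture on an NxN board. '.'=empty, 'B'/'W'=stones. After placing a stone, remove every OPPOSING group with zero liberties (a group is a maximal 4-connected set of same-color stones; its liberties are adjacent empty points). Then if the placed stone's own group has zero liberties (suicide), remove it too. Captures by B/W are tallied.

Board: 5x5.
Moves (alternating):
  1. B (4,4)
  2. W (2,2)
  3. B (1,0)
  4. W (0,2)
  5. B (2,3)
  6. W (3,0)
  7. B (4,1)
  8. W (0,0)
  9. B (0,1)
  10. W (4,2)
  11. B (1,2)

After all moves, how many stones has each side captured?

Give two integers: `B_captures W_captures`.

Answer: 1 0

Derivation:
Move 1: B@(4,4) -> caps B=0 W=0
Move 2: W@(2,2) -> caps B=0 W=0
Move 3: B@(1,0) -> caps B=0 W=0
Move 4: W@(0,2) -> caps B=0 W=0
Move 5: B@(2,3) -> caps B=0 W=0
Move 6: W@(3,0) -> caps B=0 W=0
Move 7: B@(4,1) -> caps B=0 W=0
Move 8: W@(0,0) -> caps B=0 W=0
Move 9: B@(0,1) -> caps B=1 W=0
Move 10: W@(4,2) -> caps B=1 W=0
Move 11: B@(1,2) -> caps B=1 W=0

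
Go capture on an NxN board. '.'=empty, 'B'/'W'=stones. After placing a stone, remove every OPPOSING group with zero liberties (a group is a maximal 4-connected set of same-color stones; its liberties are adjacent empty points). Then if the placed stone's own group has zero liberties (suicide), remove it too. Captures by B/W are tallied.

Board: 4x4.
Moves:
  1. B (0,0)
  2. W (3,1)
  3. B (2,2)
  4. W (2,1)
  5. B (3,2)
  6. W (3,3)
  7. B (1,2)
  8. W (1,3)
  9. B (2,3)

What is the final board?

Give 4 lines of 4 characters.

Answer: B...
..BW
.WBB
.WB.

Derivation:
Move 1: B@(0,0) -> caps B=0 W=0
Move 2: W@(3,1) -> caps B=0 W=0
Move 3: B@(2,2) -> caps B=0 W=0
Move 4: W@(2,1) -> caps B=0 W=0
Move 5: B@(3,2) -> caps B=0 W=0
Move 6: W@(3,3) -> caps B=0 W=0
Move 7: B@(1,2) -> caps B=0 W=0
Move 8: W@(1,3) -> caps B=0 W=0
Move 9: B@(2,3) -> caps B=1 W=0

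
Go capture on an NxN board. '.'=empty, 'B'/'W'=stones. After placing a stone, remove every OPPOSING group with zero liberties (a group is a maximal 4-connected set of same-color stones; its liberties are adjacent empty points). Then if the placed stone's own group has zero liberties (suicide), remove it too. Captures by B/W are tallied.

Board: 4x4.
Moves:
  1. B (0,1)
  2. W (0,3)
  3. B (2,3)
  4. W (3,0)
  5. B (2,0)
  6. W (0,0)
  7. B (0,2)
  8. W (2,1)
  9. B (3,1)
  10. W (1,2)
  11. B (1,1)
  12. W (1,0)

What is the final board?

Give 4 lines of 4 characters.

Move 1: B@(0,1) -> caps B=0 W=0
Move 2: W@(0,3) -> caps B=0 W=0
Move 3: B@(2,3) -> caps B=0 W=0
Move 4: W@(3,0) -> caps B=0 W=0
Move 5: B@(2,0) -> caps B=0 W=0
Move 6: W@(0,0) -> caps B=0 W=0
Move 7: B@(0,2) -> caps B=0 W=0
Move 8: W@(2,1) -> caps B=0 W=0
Move 9: B@(3,1) -> caps B=1 W=0
Move 10: W@(1,2) -> caps B=1 W=0
Move 11: B@(1,1) -> caps B=1 W=0
Move 12: W@(1,0) -> caps B=1 W=3

Answer: W..W
W.W.
BW.B
.B..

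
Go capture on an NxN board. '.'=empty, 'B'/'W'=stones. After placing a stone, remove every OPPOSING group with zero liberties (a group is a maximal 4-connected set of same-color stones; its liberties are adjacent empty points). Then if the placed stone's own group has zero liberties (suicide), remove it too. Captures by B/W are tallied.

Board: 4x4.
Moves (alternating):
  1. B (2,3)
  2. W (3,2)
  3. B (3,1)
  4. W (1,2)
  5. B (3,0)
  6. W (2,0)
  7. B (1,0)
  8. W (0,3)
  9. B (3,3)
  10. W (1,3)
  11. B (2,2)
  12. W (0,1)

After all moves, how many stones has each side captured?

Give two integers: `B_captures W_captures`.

Answer: 1 0

Derivation:
Move 1: B@(2,3) -> caps B=0 W=0
Move 2: W@(3,2) -> caps B=0 W=0
Move 3: B@(3,1) -> caps B=0 W=0
Move 4: W@(1,2) -> caps B=0 W=0
Move 5: B@(3,0) -> caps B=0 W=0
Move 6: W@(2,0) -> caps B=0 W=0
Move 7: B@(1,0) -> caps B=0 W=0
Move 8: W@(0,3) -> caps B=0 W=0
Move 9: B@(3,3) -> caps B=0 W=0
Move 10: W@(1,3) -> caps B=0 W=0
Move 11: B@(2,2) -> caps B=1 W=0
Move 12: W@(0,1) -> caps B=1 W=0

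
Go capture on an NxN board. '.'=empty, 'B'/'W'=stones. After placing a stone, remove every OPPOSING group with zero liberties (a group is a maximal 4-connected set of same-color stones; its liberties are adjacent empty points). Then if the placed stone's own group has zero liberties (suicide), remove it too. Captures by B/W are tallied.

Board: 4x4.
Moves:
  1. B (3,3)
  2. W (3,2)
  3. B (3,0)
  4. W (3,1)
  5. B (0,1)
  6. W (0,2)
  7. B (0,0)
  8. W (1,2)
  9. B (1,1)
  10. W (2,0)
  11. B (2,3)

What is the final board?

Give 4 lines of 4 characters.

Answer: BBW.
.BW.
W..B
.WWB

Derivation:
Move 1: B@(3,3) -> caps B=0 W=0
Move 2: W@(3,2) -> caps B=0 W=0
Move 3: B@(3,0) -> caps B=0 W=0
Move 4: W@(3,1) -> caps B=0 W=0
Move 5: B@(0,1) -> caps B=0 W=0
Move 6: W@(0,2) -> caps B=0 W=0
Move 7: B@(0,0) -> caps B=0 W=0
Move 8: W@(1,2) -> caps B=0 W=0
Move 9: B@(1,1) -> caps B=0 W=0
Move 10: W@(2,0) -> caps B=0 W=1
Move 11: B@(2,3) -> caps B=0 W=1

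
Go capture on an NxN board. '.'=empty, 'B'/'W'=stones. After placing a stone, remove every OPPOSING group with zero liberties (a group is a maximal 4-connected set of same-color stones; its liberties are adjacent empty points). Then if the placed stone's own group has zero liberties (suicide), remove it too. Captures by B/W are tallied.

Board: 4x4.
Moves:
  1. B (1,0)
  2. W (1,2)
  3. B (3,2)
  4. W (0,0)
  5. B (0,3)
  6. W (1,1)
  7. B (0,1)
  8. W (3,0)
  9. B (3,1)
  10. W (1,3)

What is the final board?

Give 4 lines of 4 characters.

Answer: .B.B
BWWW
....
WBB.

Derivation:
Move 1: B@(1,0) -> caps B=0 W=0
Move 2: W@(1,2) -> caps B=0 W=0
Move 3: B@(3,2) -> caps B=0 W=0
Move 4: W@(0,0) -> caps B=0 W=0
Move 5: B@(0,3) -> caps B=0 W=0
Move 6: W@(1,1) -> caps B=0 W=0
Move 7: B@(0,1) -> caps B=1 W=0
Move 8: W@(3,0) -> caps B=1 W=0
Move 9: B@(3,1) -> caps B=1 W=0
Move 10: W@(1,3) -> caps B=1 W=0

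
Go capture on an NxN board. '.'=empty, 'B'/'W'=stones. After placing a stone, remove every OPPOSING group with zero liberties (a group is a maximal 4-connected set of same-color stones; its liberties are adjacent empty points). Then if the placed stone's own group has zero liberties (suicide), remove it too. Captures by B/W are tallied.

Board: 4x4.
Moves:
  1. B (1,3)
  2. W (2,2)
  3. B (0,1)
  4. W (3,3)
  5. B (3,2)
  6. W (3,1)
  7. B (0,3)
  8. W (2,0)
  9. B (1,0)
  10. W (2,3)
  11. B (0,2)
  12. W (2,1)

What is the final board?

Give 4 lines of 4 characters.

Answer: .BBB
B..B
WWWW
.W.W

Derivation:
Move 1: B@(1,3) -> caps B=0 W=0
Move 2: W@(2,2) -> caps B=0 W=0
Move 3: B@(0,1) -> caps B=0 W=0
Move 4: W@(3,3) -> caps B=0 W=0
Move 5: B@(3,2) -> caps B=0 W=0
Move 6: W@(3,1) -> caps B=0 W=1
Move 7: B@(0,3) -> caps B=0 W=1
Move 8: W@(2,0) -> caps B=0 W=1
Move 9: B@(1,0) -> caps B=0 W=1
Move 10: W@(2,3) -> caps B=0 W=1
Move 11: B@(0,2) -> caps B=0 W=1
Move 12: W@(2,1) -> caps B=0 W=1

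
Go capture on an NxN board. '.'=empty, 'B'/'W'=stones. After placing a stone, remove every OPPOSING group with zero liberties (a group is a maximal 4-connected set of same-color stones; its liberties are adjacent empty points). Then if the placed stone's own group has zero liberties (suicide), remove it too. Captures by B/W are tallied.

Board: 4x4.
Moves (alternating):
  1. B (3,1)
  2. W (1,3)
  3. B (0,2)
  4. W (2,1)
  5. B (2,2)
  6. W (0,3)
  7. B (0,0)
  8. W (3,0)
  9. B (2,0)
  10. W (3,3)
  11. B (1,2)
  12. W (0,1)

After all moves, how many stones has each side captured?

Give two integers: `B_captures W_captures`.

Answer: 1 0

Derivation:
Move 1: B@(3,1) -> caps B=0 W=0
Move 2: W@(1,3) -> caps B=0 W=0
Move 3: B@(0,2) -> caps B=0 W=0
Move 4: W@(2,1) -> caps B=0 W=0
Move 5: B@(2,2) -> caps B=0 W=0
Move 6: W@(0,3) -> caps B=0 W=0
Move 7: B@(0,0) -> caps B=0 W=0
Move 8: W@(3,0) -> caps B=0 W=0
Move 9: B@(2,0) -> caps B=1 W=0
Move 10: W@(3,3) -> caps B=1 W=0
Move 11: B@(1,2) -> caps B=1 W=0
Move 12: W@(0,1) -> caps B=1 W=0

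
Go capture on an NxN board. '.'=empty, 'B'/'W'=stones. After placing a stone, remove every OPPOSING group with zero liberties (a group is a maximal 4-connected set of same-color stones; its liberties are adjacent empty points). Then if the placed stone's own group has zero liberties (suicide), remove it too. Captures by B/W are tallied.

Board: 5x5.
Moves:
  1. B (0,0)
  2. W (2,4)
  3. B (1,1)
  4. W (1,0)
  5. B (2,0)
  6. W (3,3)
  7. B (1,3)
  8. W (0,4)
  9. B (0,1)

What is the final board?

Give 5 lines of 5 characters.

Answer: BB..W
.B.B.
B...W
...W.
.....

Derivation:
Move 1: B@(0,0) -> caps B=0 W=0
Move 2: W@(2,4) -> caps B=0 W=0
Move 3: B@(1,1) -> caps B=0 W=0
Move 4: W@(1,0) -> caps B=0 W=0
Move 5: B@(2,0) -> caps B=1 W=0
Move 6: W@(3,3) -> caps B=1 W=0
Move 7: B@(1,3) -> caps B=1 W=0
Move 8: W@(0,4) -> caps B=1 W=0
Move 9: B@(0,1) -> caps B=1 W=0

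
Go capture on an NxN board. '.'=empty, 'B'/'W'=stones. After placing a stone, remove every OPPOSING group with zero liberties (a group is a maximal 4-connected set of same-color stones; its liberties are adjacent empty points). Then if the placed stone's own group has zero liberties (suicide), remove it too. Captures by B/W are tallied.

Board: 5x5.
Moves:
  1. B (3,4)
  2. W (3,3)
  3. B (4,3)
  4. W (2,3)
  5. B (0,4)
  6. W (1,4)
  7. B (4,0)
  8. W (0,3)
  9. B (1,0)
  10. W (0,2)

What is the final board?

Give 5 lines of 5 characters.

Move 1: B@(3,4) -> caps B=0 W=0
Move 2: W@(3,3) -> caps B=0 W=0
Move 3: B@(4,3) -> caps B=0 W=0
Move 4: W@(2,3) -> caps B=0 W=0
Move 5: B@(0,4) -> caps B=0 W=0
Move 6: W@(1,4) -> caps B=0 W=0
Move 7: B@(4,0) -> caps B=0 W=0
Move 8: W@(0,3) -> caps B=0 W=1
Move 9: B@(1,0) -> caps B=0 W=1
Move 10: W@(0,2) -> caps B=0 W=1

Answer: ..WW.
B...W
...W.
...WB
B..B.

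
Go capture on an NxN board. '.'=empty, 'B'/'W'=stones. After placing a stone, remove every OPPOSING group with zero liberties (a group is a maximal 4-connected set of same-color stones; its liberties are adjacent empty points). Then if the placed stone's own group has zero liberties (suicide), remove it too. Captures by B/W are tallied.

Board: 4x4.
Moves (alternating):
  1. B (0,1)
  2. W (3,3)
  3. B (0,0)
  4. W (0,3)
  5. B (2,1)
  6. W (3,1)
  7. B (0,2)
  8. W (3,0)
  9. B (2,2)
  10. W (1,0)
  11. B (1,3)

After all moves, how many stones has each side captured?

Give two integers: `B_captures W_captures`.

Move 1: B@(0,1) -> caps B=0 W=0
Move 2: W@(3,3) -> caps B=0 W=0
Move 3: B@(0,0) -> caps B=0 W=0
Move 4: W@(0,3) -> caps B=0 W=0
Move 5: B@(2,1) -> caps B=0 W=0
Move 6: W@(3,1) -> caps B=0 W=0
Move 7: B@(0,2) -> caps B=0 W=0
Move 8: W@(3,0) -> caps B=0 W=0
Move 9: B@(2,2) -> caps B=0 W=0
Move 10: W@(1,0) -> caps B=0 W=0
Move 11: B@(1,3) -> caps B=1 W=0

Answer: 1 0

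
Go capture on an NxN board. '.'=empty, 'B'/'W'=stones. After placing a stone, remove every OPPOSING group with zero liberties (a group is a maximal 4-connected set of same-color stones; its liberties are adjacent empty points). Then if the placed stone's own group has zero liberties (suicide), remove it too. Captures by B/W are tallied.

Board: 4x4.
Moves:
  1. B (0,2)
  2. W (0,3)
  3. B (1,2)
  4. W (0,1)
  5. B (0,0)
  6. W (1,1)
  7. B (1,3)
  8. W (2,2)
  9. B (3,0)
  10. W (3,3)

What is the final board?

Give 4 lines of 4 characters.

Move 1: B@(0,2) -> caps B=0 W=0
Move 2: W@(0,3) -> caps B=0 W=0
Move 3: B@(1,2) -> caps B=0 W=0
Move 4: W@(0,1) -> caps B=0 W=0
Move 5: B@(0,0) -> caps B=0 W=0
Move 6: W@(1,1) -> caps B=0 W=0
Move 7: B@(1,3) -> caps B=1 W=0
Move 8: W@(2,2) -> caps B=1 W=0
Move 9: B@(3,0) -> caps B=1 W=0
Move 10: W@(3,3) -> caps B=1 W=0

Answer: BWB.
.WBB
..W.
B..W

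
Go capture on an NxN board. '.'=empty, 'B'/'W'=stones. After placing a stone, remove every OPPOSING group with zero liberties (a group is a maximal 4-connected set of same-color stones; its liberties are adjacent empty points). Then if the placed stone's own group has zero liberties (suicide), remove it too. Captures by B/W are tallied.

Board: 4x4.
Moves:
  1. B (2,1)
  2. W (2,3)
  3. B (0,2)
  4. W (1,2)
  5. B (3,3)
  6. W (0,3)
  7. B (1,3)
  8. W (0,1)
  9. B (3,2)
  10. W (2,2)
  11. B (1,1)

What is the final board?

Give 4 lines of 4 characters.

Answer: .WB.
.B.B
.B..
..BB

Derivation:
Move 1: B@(2,1) -> caps B=0 W=0
Move 2: W@(2,3) -> caps B=0 W=0
Move 3: B@(0,2) -> caps B=0 W=0
Move 4: W@(1,2) -> caps B=0 W=0
Move 5: B@(3,3) -> caps B=0 W=0
Move 6: W@(0,3) -> caps B=0 W=0
Move 7: B@(1,3) -> caps B=1 W=0
Move 8: W@(0,1) -> caps B=1 W=0
Move 9: B@(3,2) -> caps B=1 W=0
Move 10: W@(2,2) -> caps B=1 W=0
Move 11: B@(1,1) -> caps B=4 W=0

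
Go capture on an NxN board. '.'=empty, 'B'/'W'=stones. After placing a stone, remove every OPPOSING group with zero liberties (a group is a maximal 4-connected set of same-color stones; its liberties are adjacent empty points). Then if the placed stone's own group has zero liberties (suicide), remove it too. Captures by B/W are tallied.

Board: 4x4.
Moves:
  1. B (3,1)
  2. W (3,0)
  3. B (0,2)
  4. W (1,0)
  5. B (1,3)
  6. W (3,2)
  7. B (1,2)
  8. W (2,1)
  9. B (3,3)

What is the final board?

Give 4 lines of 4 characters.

Move 1: B@(3,1) -> caps B=0 W=0
Move 2: W@(3,0) -> caps B=0 W=0
Move 3: B@(0,2) -> caps B=0 W=0
Move 4: W@(1,0) -> caps B=0 W=0
Move 5: B@(1,3) -> caps B=0 W=0
Move 6: W@(3,2) -> caps B=0 W=0
Move 7: B@(1,2) -> caps B=0 W=0
Move 8: W@(2,1) -> caps B=0 W=1
Move 9: B@(3,3) -> caps B=0 W=1

Answer: ..B.
W.BB
.W..
W.WB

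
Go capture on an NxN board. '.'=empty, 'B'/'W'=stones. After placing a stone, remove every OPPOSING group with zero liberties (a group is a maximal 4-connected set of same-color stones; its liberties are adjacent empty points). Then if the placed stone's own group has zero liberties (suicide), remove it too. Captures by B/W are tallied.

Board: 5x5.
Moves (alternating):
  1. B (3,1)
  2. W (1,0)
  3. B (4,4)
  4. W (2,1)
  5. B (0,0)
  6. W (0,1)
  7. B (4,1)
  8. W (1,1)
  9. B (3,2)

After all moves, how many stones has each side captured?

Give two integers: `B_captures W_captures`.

Move 1: B@(3,1) -> caps B=0 W=0
Move 2: W@(1,0) -> caps B=0 W=0
Move 3: B@(4,4) -> caps B=0 W=0
Move 4: W@(2,1) -> caps B=0 W=0
Move 5: B@(0,0) -> caps B=0 W=0
Move 6: W@(0,1) -> caps B=0 W=1
Move 7: B@(4,1) -> caps B=0 W=1
Move 8: W@(1,1) -> caps B=0 W=1
Move 9: B@(3,2) -> caps B=0 W=1

Answer: 0 1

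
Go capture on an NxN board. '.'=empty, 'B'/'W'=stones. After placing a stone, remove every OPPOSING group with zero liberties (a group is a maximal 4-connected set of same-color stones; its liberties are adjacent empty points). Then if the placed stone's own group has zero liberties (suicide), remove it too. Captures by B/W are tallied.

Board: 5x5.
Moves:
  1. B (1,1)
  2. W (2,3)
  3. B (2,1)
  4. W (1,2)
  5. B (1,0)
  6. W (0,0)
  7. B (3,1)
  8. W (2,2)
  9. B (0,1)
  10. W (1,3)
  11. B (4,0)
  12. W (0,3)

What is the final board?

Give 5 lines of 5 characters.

Answer: .B.W.
BBWW.
.BWW.
.B...
B....

Derivation:
Move 1: B@(1,1) -> caps B=0 W=0
Move 2: W@(2,3) -> caps B=0 W=0
Move 3: B@(2,1) -> caps B=0 W=0
Move 4: W@(1,2) -> caps B=0 W=0
Move 5: B@(1,0) -> caps B=0 W=0
Move 6: W@(0,0) -> caps B=0 W=0
Move 7: B@(3,1) -> caps B=0 W=0
Move 8: W@(2,2) -> caps B=0 W=0
Move 9: B@(0,1) -> caps B=1 W=0
Move 10: W@(1,3) -> caps B=1 W=0
Move 11: B@(4,0) -> caps B=1 W=0
Move 12: W@(0,3) -> caps B=1 W=0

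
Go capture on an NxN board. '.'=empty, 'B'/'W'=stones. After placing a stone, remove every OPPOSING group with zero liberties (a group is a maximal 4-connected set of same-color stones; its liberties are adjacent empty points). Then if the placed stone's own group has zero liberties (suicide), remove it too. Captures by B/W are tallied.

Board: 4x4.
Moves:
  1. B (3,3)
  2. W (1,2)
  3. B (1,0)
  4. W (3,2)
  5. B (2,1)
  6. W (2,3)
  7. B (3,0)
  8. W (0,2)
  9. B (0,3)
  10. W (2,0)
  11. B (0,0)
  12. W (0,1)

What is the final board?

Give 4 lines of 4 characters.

Answer: BWWB
B.W.
.B.W
B.W.

Derivation:
Move 1: B@(3,3) -> caps B=0 W=0
Move 2: W@(1,2) -> caps B=0 W=0
Move 3: B@(1,0) -> caps B=0 W=0
Move 4: W@(3,2) -> caps B=0 W=0
Move 5: B@(2,1) -> caps B=0 W=0
Move 6: W@(2,3) -> caps B=0 W=1
Move 7: B@(3,0) -> caps B=0 W=1
Move 8: W@(0,2) -> caps B=0 W=1
Move 9: B@(0,3) -> caps B=0 W=1
Move 10: W@(2,0) -> caps B=0 W=1
Move 11: B@(0,0) -> caps B=0 W=1
Move 12: W@(0,1) -> caps B=0 W=1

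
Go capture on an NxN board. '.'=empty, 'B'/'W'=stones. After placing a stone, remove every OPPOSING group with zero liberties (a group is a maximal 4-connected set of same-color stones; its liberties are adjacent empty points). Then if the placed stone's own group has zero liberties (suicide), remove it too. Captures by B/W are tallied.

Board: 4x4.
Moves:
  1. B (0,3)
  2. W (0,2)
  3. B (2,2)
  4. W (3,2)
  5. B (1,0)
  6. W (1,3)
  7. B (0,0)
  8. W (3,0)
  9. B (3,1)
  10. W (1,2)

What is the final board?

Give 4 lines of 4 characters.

Move 1: B@(0,3) -> caps B=0 W=0
Move 2: W@(0,2) -> caps B=0 W=0
Move 3: B@(2,2) -> caps B=0 W=0
Move 4: W@(3,2) -> caps B=0 W=0
Move 5: B@(1,0) -> caps B=0 W=0
Move 6: W@(1,3) -> caps B=0 W=1
Move 7: B@(0,0) -> caps B=0 W=1
Move 8: W@(3,0) -> caps B=0 W=1
Move 9: B@(3,1) -> caps B=0 W=1
Move 10: W@(1,2) -> caps B=0 W=1

Answer: B.W.
B.WW
..B.
WBW.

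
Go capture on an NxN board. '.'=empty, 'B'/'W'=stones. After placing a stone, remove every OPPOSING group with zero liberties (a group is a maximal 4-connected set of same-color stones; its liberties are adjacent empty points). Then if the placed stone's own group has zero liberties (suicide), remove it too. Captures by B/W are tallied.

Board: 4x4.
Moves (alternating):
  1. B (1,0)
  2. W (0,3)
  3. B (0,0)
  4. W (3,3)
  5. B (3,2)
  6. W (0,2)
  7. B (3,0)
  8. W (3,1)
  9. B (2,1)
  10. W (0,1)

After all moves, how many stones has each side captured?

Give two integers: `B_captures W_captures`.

Move 1: B@(1,0) -> caps B=0 W=0
Move 2: W@(0,3) -> caps B=0 W=0
Move 3: B@(0,0) -> caps B=0 W=0
Move 4: W@(3,3) -> caps B=0 W=0
Move 5: B@(3,2) -> caps B=0 W=0
Move 6: W@(0,2) -> caps B=0 W=0
Move 7: B@(3,0) -> caps B=0 W=0
Move 8: W@(3,1) -> caps B=0 W=0
Move 9: B@(2,1) -> caps B=1 W=0
Move 10: W@(0,1) -> caps B=1 W=0

Answer: 1 0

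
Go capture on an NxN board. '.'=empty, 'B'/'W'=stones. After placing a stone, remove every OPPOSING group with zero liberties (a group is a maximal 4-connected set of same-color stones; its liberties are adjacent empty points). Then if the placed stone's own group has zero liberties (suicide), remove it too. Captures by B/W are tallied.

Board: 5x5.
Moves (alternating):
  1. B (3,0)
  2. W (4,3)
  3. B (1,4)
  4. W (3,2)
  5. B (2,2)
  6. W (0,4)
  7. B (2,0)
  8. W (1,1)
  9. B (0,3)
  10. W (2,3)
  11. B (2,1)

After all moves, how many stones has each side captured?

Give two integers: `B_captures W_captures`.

Answer: 1 0

Derivation:
Move 1: B@(3,0) -> caps B=0 W=0
Move 2: W@(4,3) -> caps B=0 W=0
Move 3: B@(1,4) -> caps B=0 W=0
Move 4: W@(3,2) -> caps B=0 W=0
Move 5: B@(2,2) -> caps B=0 W=0
Move 6: W@(0,4) -> caps B=0 W=0
Move 7: B@(2,0) -> caps B=0 W=0
Move 8: W@(1,1) -> caps B=0 W=0
Move 9: B@(0,3) -> caps B=1 W=0
Move 10: W@(2,3) -> caps B=1 W=0
Move 11: B@(2,1) -> caps B=1 W=0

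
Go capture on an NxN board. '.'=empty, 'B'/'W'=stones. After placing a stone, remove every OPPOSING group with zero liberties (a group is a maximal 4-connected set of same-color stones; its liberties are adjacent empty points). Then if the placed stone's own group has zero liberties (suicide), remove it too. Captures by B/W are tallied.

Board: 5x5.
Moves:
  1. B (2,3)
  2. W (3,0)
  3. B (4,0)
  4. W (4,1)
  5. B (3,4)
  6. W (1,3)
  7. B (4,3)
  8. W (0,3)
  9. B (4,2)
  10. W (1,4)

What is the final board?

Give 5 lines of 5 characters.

Answer: ...W.
...WW
...B.
W...B
.WBB.

Derivation:
Move 1: B@(2,3) -> caps B=0 W=0
Move 2: W@(3,0) -> caps B=0 W=0
Move 3: B@(4,0) -> caps B=0 W=0
Move 4: W@(4,1) -> caps B=0 W=1
Move 5: B@(3,4) -> caps B=0 W=1
Move 6: W@(1,3) -> caps B=0 W=1
Move 7: B@(4,3) -> caps B=0 W=1
Move 8: W@(0,3) -> caps B=0 W=1
Move 9: B@(4,2) -> caps B=0 W=1
Move 10: W@(1,4) -> caps B=0 W=1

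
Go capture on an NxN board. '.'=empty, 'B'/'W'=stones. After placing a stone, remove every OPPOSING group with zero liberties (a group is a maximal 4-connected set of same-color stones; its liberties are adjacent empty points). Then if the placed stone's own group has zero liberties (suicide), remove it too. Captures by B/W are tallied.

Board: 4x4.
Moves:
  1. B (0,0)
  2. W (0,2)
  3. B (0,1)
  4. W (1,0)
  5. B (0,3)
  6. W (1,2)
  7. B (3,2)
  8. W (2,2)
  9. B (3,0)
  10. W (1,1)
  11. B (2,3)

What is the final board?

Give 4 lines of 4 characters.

Move 1: B@(0,0) -> caps B=0 W=0
Move 2: W@(0,2) -> caps B=0 W=0
Move 3: B@(0,1) -> caps B=0 W=0
Move 4: W@(1,0) -> caps B=0 W=0
Move 5: B@(0,3) -> caps B=0 W=0
Move 6: W@(1,2) -> caps B=0 W=0
Move 7: B@(3,2) -> caps B=0 W=0
Move 8: W@(2,2) -> caps B=0 W=0
Move 9: B@(3,0) -> caps B=0 W=0
Move 10: W@(1,1) -> caps B=0 W=2
Move 11: B@(2,3) -> caps B=0 W=2

Answer: ..WB
WWW.
..WB
B.B.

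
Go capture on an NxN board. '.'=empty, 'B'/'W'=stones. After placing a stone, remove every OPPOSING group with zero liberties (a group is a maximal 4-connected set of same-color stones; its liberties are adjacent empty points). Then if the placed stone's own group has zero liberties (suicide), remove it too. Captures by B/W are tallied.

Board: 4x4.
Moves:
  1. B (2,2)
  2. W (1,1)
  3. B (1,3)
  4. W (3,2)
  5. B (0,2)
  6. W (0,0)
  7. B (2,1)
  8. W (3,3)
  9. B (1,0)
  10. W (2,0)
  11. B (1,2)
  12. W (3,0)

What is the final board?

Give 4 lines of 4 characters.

Move 1: B@(2,2) -> caps B=0 W=0
Move 2: W@(1,1) -> caps B=0 W=0
Move 3: B@(1,3) -> caps B=0 W=0
Move 4: W@(3,2) -> caps B=0 W=0
Move 5: B@(0,2) -> caps B=0 W=0
Move 6: W@(0,0) -> caps B=0 W=0
Move 7: B@(2,1) -> caps B=0 W=0
Move 8: W@(3,3) -> caps B=0 W=0
Move 9: B@(1,0) -> caps B=0 W=0
Move 10: W@(2,0) -> caps B=0 W=1
Move 11: B@(1,2) -> caps B=0 W=1
Move 12: W@(3,0) -> caps B=0 W=1

Answer: W.B.
.WBB
WBB.
W.WW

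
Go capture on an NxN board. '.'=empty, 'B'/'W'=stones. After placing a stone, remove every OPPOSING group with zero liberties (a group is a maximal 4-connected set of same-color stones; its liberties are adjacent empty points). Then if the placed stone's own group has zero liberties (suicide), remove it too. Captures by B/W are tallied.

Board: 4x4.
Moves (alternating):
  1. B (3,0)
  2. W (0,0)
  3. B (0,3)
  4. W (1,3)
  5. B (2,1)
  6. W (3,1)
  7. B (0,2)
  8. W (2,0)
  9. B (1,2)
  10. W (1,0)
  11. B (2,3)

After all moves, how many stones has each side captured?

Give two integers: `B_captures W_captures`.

Answer: 1 1

Derivation:
Move 1: B@(3,0) -> caps B=0 W=0
Move 2: W@(0,0) -> caps B=0 W=0
Move 3: B@(0,3) -> caps B=0 W=0
Move 4: W@(1,3) -> caps B=0 W=0
Move 5: B@(2,1) -> caps B=0 W=0
Move 6: W@(3,1) -> caps B=0 W=0
Move 7: B@(0,2) -> caps B=0 W=0
Move 8: W@(2,0) -> caps B=0 W=1
Move 9: B@(1,2) -> caps B=0 W=1
Move 10: W@(1,0) -> caps B=0 W=1
Move 11: B@(2,3) -> caps B=1 W=1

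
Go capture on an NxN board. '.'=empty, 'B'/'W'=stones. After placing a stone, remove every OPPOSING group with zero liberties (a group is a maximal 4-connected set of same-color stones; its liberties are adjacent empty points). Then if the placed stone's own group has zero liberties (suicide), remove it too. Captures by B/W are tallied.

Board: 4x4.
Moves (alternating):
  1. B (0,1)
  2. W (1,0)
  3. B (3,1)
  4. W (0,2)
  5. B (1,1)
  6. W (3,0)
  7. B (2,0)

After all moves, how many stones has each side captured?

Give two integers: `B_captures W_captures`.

Move 1: B@(0,1) -> caps B=0 W=0
Move 2: W@(1,0) -> caps B=0 W=0
Move 3: B@(3,1) -> caps B=0 W=0
Move 4: W@(0,2) -> caps B=0 W=0
Move 5: B@(1,1) -> caps B=0 W=0
Move 6: W@(3,0) -> caps B=0 W=0
Move 7: B@(2,0) -> caps B=1 W=0

Answer: 1 0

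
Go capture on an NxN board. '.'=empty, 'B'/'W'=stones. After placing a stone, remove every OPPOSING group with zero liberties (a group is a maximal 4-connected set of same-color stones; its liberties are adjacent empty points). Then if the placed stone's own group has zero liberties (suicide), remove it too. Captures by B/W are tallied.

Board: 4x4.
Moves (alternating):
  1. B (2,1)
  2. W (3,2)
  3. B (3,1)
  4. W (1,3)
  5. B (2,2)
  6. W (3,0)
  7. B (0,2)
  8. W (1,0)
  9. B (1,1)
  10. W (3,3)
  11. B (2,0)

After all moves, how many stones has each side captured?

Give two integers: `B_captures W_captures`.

Answer: 1 0

Derivation:
Move 1: B@(2,1) -> caps B=0 W=0
Move 2: W@(3,2) -> caps B=0 W=0
Move 3: B@(3,1) -> caps B=0 W=0
Move 4: W@(1,3) -> caps B=0 W=0
Move 5: B@(2,2) -> caps B=0 W=0
Move 6: W@(3,0) -> caps B=0 W=0
Move 7: B@(0,2) -> caps B=0 W=0
Move 8: W@(1,0) -> caps B=0 W=0
Move 9: B@(1,1) -> caps B=0 W=0
Move 10: W@(3,3) -> caps B=0 W=0
Move 11: B@(2,0) -> caps B=1 W=0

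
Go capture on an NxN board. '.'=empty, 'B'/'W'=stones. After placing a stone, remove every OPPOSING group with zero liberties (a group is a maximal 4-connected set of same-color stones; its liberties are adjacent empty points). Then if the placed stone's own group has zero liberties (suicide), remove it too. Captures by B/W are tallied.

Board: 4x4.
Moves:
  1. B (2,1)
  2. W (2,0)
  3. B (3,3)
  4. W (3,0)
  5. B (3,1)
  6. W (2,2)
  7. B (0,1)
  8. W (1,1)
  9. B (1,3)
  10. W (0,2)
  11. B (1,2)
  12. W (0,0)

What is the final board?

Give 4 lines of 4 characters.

Answer: W.W.
.WBB
WBW.
WB.B

Derivation:
Move 1: B@(2,1) -> caps B=0 W=0
Move 2: W@(2,0) -> caps B=0 W=0
Move 3: B@(3,3) -> caps B=0 W=0
Move 4: W@(3,0) -> caps B=0 W=0
Move 5: B@(3,1) -> caps B=0 W=0
Move 6: W@(2,2) -> caps B=0 W=0
Move 7: B@(0,1) -> caps B=0 W=0
Move 8: W@(1,1) -> caps B=0 W=0
Move 9: B@(1,3) -> caps B=0 W=0
Move 10: W@(0,2) -> caps B=0 W=0
Move 11: B@(1,2) -> caps B=0 W=0
Move 12: W@(0,0) -> caps B=0 W=1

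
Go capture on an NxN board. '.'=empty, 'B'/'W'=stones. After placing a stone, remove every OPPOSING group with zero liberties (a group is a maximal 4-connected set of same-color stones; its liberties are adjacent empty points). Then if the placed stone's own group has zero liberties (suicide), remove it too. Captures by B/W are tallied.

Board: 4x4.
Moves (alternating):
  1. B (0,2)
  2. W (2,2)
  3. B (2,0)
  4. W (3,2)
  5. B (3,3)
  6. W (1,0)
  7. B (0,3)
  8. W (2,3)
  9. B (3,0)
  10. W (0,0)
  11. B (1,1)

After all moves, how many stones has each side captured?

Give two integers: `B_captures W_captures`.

Move 1: B@(0,2) -> caps B=0 W=0
Move 2: W@(2,2) -> caps B=0 W=0
Move 3: B@(2,0) -> caps B=0 W=0
Move 4: W@(3,2) -> caps B=0 W=0
Move 5: B@(3,3) -> caps B=0 W=0
Move 6: W@(1,0) -> caps B=0 W=0
Move 7: B@(0,3) -> caps B=0 W=0
Move 8: W@(2,3) -> caps B=0 W=1
Move 9: B@(3,0) -> caps B=0 W=1
Move 10: W@(0,0) -> caps B=0 W=1
Move 11: B@(1,1) -> caps B=0 W=1

Answer: 0 1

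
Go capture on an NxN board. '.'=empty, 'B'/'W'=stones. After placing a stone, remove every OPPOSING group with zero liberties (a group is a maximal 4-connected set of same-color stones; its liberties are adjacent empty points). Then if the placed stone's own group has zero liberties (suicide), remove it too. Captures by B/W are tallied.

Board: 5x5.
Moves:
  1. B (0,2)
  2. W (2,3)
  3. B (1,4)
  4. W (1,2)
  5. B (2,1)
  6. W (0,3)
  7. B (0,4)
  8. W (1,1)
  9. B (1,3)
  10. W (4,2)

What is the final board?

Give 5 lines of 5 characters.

Answer: ..B.B
.WWBB
.B.W.
.....
..W..

Derivation:
Move 1: B@(0,2) -> caps B=0 W=0
Move 2: W@(2,3) -> caps B=0 W=0
Move 3: B@(1,4) -> caps B=0 W=0
Move 4: W@(1,2) -> caps B=0 W=0
Move 5: B@(2,1) -> caps B=0 W=0
Move 6: W@(0,3) -> caps B=0 W=0
Move 7: B@(0,4) -> caps B=0 W=0
Move 8: W@(1,1) -> caps B=0 W=0
Move 9: B@(1,3) -> caps B=1 W=0
Move 10: W@(4,2) -> caps B=1 W=0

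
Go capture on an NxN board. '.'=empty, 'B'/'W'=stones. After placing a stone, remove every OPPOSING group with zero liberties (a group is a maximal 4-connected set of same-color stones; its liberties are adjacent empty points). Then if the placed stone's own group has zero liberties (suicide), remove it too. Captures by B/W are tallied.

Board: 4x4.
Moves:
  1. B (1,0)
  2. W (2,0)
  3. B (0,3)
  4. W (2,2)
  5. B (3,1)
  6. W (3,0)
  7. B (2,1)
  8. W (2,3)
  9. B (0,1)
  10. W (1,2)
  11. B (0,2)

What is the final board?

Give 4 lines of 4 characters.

Answer: .BBB
B.W.
.BWW
.B..

Derivation:
Move 1: B@(1,0) -> caps B=0 W=0
Move 2: W@(2,0) -> caps B=0 W=0
Move 3: B@(0,3) -> caps B=0 W=0
Move 4: W@(2,2) -> caps B=0 W=0
Move 5: B@(3,1) -> caps B=0 W=0
Move 6: W@(3,0) -> caps B=0 W=0
Move 7: B@(2,1) -> caps B=2 W=0
Move 8: W@(2,3) -> caps B=2 W=0
Move 9: B@(0,1) -> caps B=2 W=0
Move 10: W@(1,2) -> caps B=2 W=0
Move 11: B@(0,2) -> caps B=2 W=0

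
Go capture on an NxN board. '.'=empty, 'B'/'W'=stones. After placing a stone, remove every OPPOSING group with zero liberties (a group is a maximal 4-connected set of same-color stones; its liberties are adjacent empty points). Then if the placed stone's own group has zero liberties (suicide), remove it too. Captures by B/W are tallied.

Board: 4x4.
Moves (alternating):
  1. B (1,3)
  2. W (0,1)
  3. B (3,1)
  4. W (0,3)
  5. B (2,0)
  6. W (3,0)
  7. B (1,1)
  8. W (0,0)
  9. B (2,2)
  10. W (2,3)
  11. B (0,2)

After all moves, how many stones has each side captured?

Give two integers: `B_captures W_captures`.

Answer: 1 0

Derivation:
Move 1: B@(1,3) -> caps B=0 W=0
Move 2: W@(0,1) -> caps B=0 W=0
Move 3: B@(3,1) -> caps B=0 W=0
Move 4: W@(0,3) -> caps B=0 W=0
Move 5: B@(2,0) -> caps B=0 W=0
Move 6: W@(3,0) -> caps B=0 W=0
Move 7: B@(1,1) -> caps B=0 W=0
Move 8: W@(0,0) -> caps B=0 W=0
Move 9: B@(2,2) -> caps B=0 W=0
Move 10: W@(2,3) -> caps B=0 W=0
Move 11: B@(0,2) -> caps B=1 W=0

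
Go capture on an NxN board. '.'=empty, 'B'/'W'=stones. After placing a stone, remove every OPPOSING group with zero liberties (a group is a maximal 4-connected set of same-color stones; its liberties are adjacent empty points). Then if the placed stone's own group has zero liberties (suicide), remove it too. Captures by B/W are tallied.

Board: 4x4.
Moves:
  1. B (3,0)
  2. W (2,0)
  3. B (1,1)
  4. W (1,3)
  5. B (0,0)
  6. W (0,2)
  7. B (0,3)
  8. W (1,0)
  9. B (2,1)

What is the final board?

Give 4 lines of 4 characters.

Answer: B.W.
.B.W
.B..
B...

Derivation:
Move 1: B@(3,0) -> caps B=0 W=0
Move 2: W@(2,0) -> caps B=0 W=0
Move 3: B@(1,1) -> caps B=0 W=0
Move 4: W@(1,3) -> caps B=0 W=0
Move 5: B@(0,0) -> caps B=0 W=0
Move 6: W@(0,2) -> caps B=0 W=0
Move 7: B@(0,3) -> caps B=0 W=0
Move 8: W@(1,0) -> caps B=0 W=0
Move 9: B@(2,1) -> caps B=2 W=0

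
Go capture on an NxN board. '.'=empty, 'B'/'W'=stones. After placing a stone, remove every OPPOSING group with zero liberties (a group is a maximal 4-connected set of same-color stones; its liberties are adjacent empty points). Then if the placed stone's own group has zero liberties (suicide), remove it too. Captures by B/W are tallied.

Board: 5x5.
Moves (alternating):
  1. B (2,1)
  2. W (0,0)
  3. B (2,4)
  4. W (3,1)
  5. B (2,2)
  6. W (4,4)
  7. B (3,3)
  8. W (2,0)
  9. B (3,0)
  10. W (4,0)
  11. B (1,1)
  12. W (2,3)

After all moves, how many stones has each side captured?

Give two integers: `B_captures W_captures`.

Move 1: B@(2,1) -> caps B=0 W=0
Move 2: W@(0,0) -> caps B=0 W=0
Move 3: B@(2,4) -> caps B=0 W=0
Move 4: W@(3,1) -> caps B=0 W=0
Move 5: B@(2,2) -> caps B=0 W=0
Move 6: W@(4,4) -> caps B=0 W=0
Move 7: B@(3,3) -> caps B=0 W=0
Move 8: W@(2,0) -> caps B=0 W=0
Move 9: B@(3,0) -> caps B=0 W=0
Move 10: W@(4,0) -> caps B=0 W=1
Move 11: B@(1,1) -> caps B=0 W=1
Move 12: W@(2,3) -> caps B=0 W=1

Answer: 0 1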